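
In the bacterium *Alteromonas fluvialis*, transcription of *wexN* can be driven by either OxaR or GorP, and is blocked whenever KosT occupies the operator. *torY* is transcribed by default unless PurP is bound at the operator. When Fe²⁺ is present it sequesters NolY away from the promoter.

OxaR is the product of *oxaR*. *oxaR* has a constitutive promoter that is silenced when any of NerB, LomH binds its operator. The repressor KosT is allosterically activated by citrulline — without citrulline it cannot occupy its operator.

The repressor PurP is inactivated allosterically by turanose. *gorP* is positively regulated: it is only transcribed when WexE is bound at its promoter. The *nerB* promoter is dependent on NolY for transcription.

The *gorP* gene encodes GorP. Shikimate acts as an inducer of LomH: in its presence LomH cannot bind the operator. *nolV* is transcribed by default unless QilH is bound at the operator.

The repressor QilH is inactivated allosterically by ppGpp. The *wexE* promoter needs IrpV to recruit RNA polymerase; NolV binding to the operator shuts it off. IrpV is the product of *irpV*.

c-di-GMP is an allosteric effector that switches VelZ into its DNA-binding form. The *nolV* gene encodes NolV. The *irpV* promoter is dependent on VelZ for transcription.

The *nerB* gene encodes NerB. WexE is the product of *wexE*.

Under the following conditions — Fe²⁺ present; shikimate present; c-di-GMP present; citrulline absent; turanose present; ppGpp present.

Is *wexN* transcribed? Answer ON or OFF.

Citrulline is absent, so KosT is inactive.
Fe²⁺ is present, so NolY is inactive.
Required activator NolY is absent, so *nerB* is not transcribed.
So NerB is not produced.
Shikimate is present, so LomH is inactive.
With no repressor bound, *oxaR* is transcribed.
So OxaR is produced and active.
c-di-GMP is present, so VelZ is active.
No repressor is bound and VelZ is active, so *irpV* is transcribed.
So IrpV is produced and active.
ppGpp is present, so QilH is inactive.
With no repressor bound, *nolV* is transcribed.
So NolV is produced and active.
With repressor NolV bound, *wexE* is not transcribed.
So WexE is not produced.
Required activator WexE is absent, so *gorP* is not transcribed.
So GorP is not produced.
Activator OxaR is present, so *wexN* is transcribed.

ON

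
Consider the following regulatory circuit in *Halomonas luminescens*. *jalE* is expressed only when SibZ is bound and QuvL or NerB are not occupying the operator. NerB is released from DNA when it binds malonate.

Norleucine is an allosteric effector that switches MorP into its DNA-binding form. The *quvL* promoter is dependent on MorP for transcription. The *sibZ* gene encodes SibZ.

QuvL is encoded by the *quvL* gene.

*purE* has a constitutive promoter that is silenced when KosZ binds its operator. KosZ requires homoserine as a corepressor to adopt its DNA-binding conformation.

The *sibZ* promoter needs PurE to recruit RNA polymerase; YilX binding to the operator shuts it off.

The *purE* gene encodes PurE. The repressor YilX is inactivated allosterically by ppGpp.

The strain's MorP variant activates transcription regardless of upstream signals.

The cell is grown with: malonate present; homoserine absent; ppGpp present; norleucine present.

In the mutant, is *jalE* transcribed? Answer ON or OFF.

OFF

ppGpp is present, so YilX is inactive.
Homoserine is absent, so KosZ is inactive.
With no repressor bound, *purE* is transcribed.
So PurE is produced and active.
No repressor is bound and PurE is active, so *sibZ* is transcribed.
So SibZ is produced and active.
MorP is constitutively active in this strain.
No repressor is bound and MorP is active, so *quvL* is transcribed.
So QuvL is produced and active.
Malonate is present, so NerB is inactive.
With repressor QuvL bound, *jalE* is not transcribed.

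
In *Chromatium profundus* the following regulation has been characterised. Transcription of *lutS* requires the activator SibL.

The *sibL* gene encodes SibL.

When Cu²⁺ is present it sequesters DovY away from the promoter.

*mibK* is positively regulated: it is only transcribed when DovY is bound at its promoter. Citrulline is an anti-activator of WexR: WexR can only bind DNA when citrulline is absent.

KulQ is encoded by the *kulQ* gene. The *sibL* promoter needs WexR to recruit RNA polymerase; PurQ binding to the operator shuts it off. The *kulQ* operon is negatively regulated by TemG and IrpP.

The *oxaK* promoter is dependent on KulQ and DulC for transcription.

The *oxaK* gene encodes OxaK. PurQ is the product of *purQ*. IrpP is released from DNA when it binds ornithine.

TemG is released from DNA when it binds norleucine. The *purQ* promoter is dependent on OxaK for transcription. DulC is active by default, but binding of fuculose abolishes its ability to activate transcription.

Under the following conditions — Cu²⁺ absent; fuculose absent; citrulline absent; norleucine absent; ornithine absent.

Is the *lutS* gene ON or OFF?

ON

Norleucine is absent, so TemG is active.
Ornithine is absent, so IrpP is active.
With repressor TemG bound, *kulQ* is not transcribed.
So KulQ is not produced.
Fuculose is absent, so DulC is active.
Required activator KulQ is absent, so *oxaK* is not transcribed.
So OxaK is not produced.
Required activator OxaK is absent, so *purQ* is not transcribed.
So PurQ is not produced.
Citrulline is absent, so WexR is active.
No repressor is bound and WexR is active, so *sibL* is transcribed.
So SibL is produced and active.
No repressor is bound and SibL is active, so *lutS* is transcribed.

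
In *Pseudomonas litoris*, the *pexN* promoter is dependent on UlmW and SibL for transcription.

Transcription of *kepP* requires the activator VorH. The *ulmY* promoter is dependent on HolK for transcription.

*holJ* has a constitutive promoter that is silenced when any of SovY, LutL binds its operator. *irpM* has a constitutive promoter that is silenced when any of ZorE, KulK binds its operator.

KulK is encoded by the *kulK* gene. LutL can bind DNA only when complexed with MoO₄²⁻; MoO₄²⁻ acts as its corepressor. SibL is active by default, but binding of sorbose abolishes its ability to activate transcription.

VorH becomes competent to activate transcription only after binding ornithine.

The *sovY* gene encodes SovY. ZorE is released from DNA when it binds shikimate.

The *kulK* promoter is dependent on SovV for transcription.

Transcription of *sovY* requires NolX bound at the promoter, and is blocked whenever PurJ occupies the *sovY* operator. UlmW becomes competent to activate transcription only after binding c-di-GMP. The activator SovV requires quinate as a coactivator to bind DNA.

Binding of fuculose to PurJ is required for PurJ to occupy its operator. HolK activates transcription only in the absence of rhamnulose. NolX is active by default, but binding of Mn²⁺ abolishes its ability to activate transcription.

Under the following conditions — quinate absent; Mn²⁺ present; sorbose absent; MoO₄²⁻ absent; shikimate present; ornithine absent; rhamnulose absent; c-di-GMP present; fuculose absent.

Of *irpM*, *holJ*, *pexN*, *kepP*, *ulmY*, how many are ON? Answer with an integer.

Shikimate is present, so ZorE is inactive.
Quinate is absent, so SovV is inactive.
Required activator SovV is absent, so *kulK* is not transcribed.
So KulK is not produced.
With no repressor bound, *irpM* is transcribed.
→ *irpM* is ON.
Fuculose is absent, so PurJ is inactive.
Mn²⁺ is present, so NolX is inactive.
Required activator NolX is absent, so *sovY* is not transcribed.
So SovY is not produced.
MoO₄²⁻ is absent, so LutL is inactive.
With no repressor bound, *holJ* is transcribed.
→ *holJ* is ON.
c-di-GMP is present, so UlmW is active.
Sorbose is absent, so SibL is active.
No repressor is bound and UlmW and SibL are active, so *pexN* is transcribed.
→ *pexN* is ON.
Ornithine is absent, so VorH is inactive.
Required activator VorH is absent, so *kepP* is not transcribed.
→ *kepP* is OFF.
Rhamnulose is absent, so HolK is active.
No repressor is bound and HolK is active, so *ulmY* is transcribed.
→ *ulmY* is ON.
4 of the 5 genes are transcribed.

4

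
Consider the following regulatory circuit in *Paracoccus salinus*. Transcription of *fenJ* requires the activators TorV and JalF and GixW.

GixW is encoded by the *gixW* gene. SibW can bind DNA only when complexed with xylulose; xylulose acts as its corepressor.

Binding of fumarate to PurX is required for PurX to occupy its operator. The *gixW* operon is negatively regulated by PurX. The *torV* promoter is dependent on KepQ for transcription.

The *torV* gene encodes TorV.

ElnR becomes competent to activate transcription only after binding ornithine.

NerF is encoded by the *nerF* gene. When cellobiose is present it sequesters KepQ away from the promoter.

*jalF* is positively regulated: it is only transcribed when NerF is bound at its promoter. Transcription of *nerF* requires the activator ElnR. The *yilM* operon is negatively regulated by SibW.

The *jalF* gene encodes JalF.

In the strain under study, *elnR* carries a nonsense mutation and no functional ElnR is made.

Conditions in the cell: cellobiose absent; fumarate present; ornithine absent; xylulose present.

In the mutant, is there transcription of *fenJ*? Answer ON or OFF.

OFF

Cellobiose is absent, so KepQ is active.
No repressor is bound and KepQ is active, so *torV* is transcribed.
So TorV is produced and active.
ElnR is non-functional in this strain, so it has no effect.
Required activator ElnR is absent, so *nerF* is not transcribed.
So NerF is not produced.
Required activator NerF is absent, so *jalF* is not transcribed.
So JalF is not produced.
Fumarate is present, so PurX is active.
With repressor PurX bound, *gixW* is not transcribed.
So GixW is not produced.
Required activator JalF is absent, so *fenJ* is not transcribed.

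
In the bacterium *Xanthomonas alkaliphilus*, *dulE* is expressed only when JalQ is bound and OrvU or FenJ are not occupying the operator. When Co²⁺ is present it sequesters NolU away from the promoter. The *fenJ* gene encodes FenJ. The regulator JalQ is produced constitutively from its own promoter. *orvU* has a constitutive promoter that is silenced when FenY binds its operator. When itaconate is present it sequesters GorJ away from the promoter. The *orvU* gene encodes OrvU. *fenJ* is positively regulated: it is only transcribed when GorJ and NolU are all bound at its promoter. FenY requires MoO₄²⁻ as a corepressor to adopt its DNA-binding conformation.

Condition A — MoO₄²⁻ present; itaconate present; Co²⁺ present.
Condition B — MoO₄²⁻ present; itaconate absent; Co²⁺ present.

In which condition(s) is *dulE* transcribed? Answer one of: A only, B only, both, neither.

both

Condition A:
JalQ is produced constitutively and is active.
MoO₄²⁻ is present, so FenY is active.
With repressor FenY bound, *orvU* is not transcribed.
So OrvU is not produced.
Itaconate is present, so GorJ is inactive.
Co²⁺ is present, so NolU is inactive.
Required activator GorJ is absent, so *fenJ* is not transcribed.
So FenJ is not produced.
No repressor is bound and JalQ is active, so *dulE* is transcribed.
→ *dulE* is ON in A.
Condition B:
JalQ is produced constitutively and is active.
MoO₄²⁻ is present, so FenY is active.
With repressor FenY bound, *orvU* is not transcribed.
So OrvU is not produced.
Itaconate is absent, so GorJ is active.
Co²⁺ is present, so NolU is inactive.
Required activator NolU is absent, so *fenJ* is not transcribed.
So FenJ is not produced.
No repressor is bound and JalQ is active, so *dulE* is transcribed.
→ *dulE* is ON in B.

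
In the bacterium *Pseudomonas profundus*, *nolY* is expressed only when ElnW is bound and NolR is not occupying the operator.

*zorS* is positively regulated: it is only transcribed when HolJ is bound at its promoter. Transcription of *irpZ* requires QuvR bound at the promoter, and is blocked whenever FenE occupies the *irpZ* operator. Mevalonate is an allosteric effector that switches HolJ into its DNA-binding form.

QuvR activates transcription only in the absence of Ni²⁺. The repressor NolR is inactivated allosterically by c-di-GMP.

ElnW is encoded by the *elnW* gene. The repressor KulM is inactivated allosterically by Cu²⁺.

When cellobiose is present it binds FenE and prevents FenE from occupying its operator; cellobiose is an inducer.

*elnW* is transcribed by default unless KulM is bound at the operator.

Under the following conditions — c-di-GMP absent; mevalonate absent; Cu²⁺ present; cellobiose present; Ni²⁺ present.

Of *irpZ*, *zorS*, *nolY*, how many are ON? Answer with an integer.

Ni²⁺ is present, so QuvR is inactive.
Cellobiose is present, so FenE is inactive.
Required activator QuvR is absent, so *irpZ* is not transcribed.
→ *irpZ* is OFF.
Mevalonate is absent, so HolJ is inactive.
Required activator HolJ is absent, so *zorS* is not transcribed.
→ *zorS* is OFF.
c-di-GMP is absent, so NolR is active.
Cu²⁺ is present, so KulM is inactive.
With no repressor bound, *elnW* is transcribed.
So ElnW is produced and active.
With repressor NolR bound, *nolY* is not transcribed.
→ *nolY* is OFF.
0 of the 3 genes are transcribed.

0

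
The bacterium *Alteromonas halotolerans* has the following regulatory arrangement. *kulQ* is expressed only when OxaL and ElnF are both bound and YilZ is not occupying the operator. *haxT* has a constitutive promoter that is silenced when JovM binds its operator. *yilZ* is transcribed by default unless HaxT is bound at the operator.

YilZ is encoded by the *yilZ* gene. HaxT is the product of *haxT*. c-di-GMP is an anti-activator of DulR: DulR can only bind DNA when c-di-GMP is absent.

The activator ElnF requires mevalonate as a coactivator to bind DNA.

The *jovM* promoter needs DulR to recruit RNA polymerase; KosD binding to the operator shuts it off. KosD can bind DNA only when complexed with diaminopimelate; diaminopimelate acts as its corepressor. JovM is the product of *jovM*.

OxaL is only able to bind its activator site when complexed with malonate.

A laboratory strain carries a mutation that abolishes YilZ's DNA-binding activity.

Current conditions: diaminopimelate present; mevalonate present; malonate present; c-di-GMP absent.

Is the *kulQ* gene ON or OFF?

Malonate is present, so OxaL is active.
YilZ is non-functional in this strain, so it has no effect.
Mevalonate is present, so ElnF is active.
No repressor is bound and OxaL and ElnF are active, so *kulQ* is transcribed.

ON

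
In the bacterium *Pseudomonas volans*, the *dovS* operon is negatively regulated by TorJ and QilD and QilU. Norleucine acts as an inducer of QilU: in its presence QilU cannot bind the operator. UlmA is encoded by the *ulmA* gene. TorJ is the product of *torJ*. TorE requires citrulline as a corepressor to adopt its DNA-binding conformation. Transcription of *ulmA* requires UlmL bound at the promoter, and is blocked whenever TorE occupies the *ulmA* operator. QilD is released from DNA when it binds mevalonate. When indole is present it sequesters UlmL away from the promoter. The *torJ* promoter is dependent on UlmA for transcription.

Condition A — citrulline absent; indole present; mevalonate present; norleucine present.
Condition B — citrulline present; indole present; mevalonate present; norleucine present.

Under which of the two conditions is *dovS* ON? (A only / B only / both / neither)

both

Condition A:
Citrulline is absent, so TorE is inactive.
Indole is present, so UlmL is inactive.
Required activator UlmL is absent, so *ulmA* is not transcribed.
So UlmA is not produced.
Required activator UlmA is absent, so *torJ* is not transcribed.
So TorJ is not produced.
Mevalonate is present, so QilD is inactive.
Norleucine is present, so QilU is inactive.
With no repressor bound, *dovS* is transcribed.
→ *dovS* is ON in A.
Condition B:
Citrulline is present, so TorE is active.
Indole is present, so UlmL is inactive.
With repressor TorE bound, *ulmA* is not transcribed.
So UlmA is not produced.
Required activator UlmA is absent, so *torJ* is not transcribed.
So TorJ is not produced.
Mevalonate is present, so QilD is inactive.
Norleucine is present, so QilU is inactive.
With no repressor bound, *dovS* is transcribed.
→ *dovS* is ON in B.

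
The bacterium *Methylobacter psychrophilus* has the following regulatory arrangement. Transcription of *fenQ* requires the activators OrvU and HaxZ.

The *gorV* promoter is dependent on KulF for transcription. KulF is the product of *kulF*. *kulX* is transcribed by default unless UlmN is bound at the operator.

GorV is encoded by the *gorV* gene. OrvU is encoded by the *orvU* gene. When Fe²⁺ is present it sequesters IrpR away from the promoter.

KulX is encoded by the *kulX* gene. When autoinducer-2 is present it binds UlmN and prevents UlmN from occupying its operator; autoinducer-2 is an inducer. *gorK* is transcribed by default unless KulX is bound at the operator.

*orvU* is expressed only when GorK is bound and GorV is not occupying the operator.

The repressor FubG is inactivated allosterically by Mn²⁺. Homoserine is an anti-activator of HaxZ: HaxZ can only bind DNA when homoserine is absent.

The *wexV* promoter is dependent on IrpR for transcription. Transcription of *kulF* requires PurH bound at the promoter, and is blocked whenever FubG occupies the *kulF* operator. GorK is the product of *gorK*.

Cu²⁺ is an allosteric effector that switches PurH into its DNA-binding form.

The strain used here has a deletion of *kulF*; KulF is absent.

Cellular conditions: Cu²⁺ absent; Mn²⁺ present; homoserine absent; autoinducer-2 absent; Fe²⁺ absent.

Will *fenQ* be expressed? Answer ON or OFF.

ON

KulF is non-functional in this strain, so it has no effect.
Required activator KulF is absent, so *gorV* is not transcribed.
So GorV is not produced.
Autoinducer-2 is absent, so UlmN is active.
With repressor UlmN bound, *kulX* is not transcribed.
So KulX is not produced.
With no repressor bound, *gorK* is transcribed.
So GorK is produced and active.
No repressor is bound and GorK is active, so *orvU* is transcribed.
So OrvU is produced and active.
Homoserine is absent, so HaxZ is active.
No repressor is bound and OrvU and HaxZ are active, so *fenQ* is transcribed.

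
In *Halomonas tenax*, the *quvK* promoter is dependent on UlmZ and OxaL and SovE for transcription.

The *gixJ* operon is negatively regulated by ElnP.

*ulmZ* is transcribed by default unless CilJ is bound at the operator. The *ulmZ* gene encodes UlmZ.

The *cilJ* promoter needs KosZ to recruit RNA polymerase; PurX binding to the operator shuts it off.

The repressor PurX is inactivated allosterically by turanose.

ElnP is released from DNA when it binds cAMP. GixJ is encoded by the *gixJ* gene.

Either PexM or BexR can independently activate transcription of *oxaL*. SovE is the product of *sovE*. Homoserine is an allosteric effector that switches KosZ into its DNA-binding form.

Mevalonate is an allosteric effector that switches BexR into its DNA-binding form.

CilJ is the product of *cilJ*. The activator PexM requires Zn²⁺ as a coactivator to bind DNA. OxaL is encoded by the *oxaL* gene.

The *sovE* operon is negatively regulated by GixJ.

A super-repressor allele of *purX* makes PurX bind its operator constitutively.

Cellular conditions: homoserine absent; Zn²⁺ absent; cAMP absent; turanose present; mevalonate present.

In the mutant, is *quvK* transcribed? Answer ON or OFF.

ON

PurX is constitutively active in this strain.
Homoserine is absent, so KosZ is inactive.
With repressor PurX bound, *cilJ* is not transcribed.
So CilJ is not produced.
With no repressor bound, *ulmZ* is transcribed.
So UlmZ is produced and active.
Zn²⁺ is absent, so PexM is inactive.
Mevalonate is present, so BexR is active.
Activator BexR is present, so *oxaL* is transcribed.
So OxaL is produced and active.
cAMP is absent, so ElnP is active.
With repressor ElnP bound, *gixJ* is not transcribed.
So GixJ is not produced.
With no repressor bound, *sovE* is transcribed.
So SovE is produced and active.
No repressor is bound and UlmZ and OxaL and SovE are active, so *quvK* is transcribed.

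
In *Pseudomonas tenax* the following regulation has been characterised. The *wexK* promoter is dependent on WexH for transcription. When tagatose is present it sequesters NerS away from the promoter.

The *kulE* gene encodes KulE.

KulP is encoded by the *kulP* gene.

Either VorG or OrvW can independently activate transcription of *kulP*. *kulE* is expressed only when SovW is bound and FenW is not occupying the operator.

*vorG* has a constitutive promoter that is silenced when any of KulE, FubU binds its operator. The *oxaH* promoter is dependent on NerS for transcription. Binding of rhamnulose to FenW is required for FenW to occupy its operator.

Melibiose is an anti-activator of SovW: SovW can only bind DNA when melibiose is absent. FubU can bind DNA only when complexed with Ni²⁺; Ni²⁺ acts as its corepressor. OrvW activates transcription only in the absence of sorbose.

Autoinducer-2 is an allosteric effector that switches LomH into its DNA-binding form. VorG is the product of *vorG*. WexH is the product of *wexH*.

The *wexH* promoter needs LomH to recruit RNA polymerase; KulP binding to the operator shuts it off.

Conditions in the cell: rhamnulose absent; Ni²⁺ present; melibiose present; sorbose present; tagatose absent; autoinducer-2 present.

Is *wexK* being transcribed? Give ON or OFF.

Rhamnulose is absent, so FenW is inactive.
Melibiose is present, so SovW is inactive.
Required activator SovW is absent, so *kulE* is not transcribed.
So KulE is not produced.
Ni²⁺ is present, so FubU is active.
With repressor FubU bound, *vorG* is not transcribed.
So VorG is not produced.
Sorbose is present, so OrvW is inactive.
No activator is available at the *kulP* promoter, so *kulP* is not transcribed.
So KulP is not produced.
Autoinducer-2 is present, so LomH is active.
No repressor is bound and LomH is active, so *wexH* is transcribed.
So WexH is produced and active.
No repressor is bound and WexH is active, so *wexK* is transcribed.

ON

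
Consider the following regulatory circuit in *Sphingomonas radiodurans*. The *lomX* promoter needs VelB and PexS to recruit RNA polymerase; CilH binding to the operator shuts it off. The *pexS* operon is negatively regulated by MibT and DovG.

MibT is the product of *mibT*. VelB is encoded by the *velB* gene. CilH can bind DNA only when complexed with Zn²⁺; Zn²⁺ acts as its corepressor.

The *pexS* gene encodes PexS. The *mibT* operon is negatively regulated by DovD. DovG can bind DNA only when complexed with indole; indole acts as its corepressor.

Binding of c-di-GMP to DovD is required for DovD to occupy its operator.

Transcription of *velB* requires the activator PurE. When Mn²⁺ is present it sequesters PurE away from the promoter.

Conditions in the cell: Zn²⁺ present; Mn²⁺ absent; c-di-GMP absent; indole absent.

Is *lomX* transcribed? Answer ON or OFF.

Zn²⁺ is present, so CilH is active.
Mn²⁺ is absent, so PurE is active.
No repressor is bound and PurE is active, so *velB* is transcribed.
So VelB is produced and active.
c-di-GMP is absent, so DovD is inactive.
With no repressor bound, *mibT* is transcribed.
So MibT is produced and active.
Indole is absent, so DovG is inactive.
With repressor MibT bound, *pexS* is not transcribed.
So PexS is not produced.
With repressor CilH bound, *lomX* is not transcribed.

OFF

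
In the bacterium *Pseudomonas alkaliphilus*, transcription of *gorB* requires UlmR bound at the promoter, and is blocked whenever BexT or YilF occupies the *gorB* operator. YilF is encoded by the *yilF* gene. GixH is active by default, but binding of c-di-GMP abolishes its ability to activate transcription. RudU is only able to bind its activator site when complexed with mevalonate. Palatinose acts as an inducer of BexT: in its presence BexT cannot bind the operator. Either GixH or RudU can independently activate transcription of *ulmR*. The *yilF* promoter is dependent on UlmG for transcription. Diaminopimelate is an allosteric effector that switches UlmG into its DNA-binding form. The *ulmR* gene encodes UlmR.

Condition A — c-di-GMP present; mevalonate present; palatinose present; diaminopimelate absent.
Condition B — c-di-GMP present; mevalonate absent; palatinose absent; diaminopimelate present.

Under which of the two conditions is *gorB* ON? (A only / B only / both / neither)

Condition A:
c-di-GMP is present, so GixH is inactive.
Mevalonate is present, so RudU is active.
Activator RudU is present, so *ulmR* is transcribed.
So UlmR is produced and active.
Palatinose is present, so BexT is inactive.
Diaminopimelate is absent, so UlmG is inactive.
Required activator UlmG is absent, so *yilF* is not transcribed.
So YilF is not produced.
No repressor is bound and UlmR is active, so *gorB* is transcribed.
→ *gorB* is ON in A.
Condition B:
c-di-GMP is present, so GixH is inactive.
Mevalonate is absent, so RudU is inactive.
No activator is available at the *ulmR* promoter, so *ulmR* is not transcribed.
So UlmR is not produced.
Palatinose is absent, so BexT is active.
Diaminopimelate is present, so UlmG is active.
No repressor is bound and UlmG is active, so *yilF* is transcribed.
So YilF is produced and active.
With repressor BexT bound, *gorB* is not transcribed.
→ *gorB* is OFF in B.

A only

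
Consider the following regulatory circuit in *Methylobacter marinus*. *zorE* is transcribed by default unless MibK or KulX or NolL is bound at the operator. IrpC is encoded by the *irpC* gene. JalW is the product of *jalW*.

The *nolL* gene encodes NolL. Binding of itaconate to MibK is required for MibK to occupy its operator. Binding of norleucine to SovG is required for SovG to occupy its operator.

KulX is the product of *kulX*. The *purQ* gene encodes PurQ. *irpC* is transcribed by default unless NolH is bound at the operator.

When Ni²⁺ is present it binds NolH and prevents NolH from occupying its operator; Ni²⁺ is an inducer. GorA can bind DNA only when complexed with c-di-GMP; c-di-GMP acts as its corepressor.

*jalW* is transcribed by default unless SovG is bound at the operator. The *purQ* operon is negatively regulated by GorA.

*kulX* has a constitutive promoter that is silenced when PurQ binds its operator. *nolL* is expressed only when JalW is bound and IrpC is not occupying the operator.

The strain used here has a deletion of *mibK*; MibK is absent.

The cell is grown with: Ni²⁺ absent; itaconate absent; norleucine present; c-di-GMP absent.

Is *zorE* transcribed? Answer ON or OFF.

ON

MibK is non-functional in this strain, so it has no effect.
c-di-GMP is absent, so GorA is inactive.
With no repressor bound, *purQ* is transcribed.
So PurQ is produced and active.
With repressor PurQ bound, *kulX* is not transcribed.
So KulX is not produced.
Norleucine is present, so SovG is active.
With repressor SovG bound, *jalW* is not transcribed.
So JalW is not produced.
Ni²⁺ is absent, so NolH is active.
With repressor NolH bound, *irpC* is not transcribed.
So IrpC is not produced.
Required activator JalW is absent, so *nolL* is not transcribed.
So NolL is not produced.
With no repressor bound, *zorE* is transcribed.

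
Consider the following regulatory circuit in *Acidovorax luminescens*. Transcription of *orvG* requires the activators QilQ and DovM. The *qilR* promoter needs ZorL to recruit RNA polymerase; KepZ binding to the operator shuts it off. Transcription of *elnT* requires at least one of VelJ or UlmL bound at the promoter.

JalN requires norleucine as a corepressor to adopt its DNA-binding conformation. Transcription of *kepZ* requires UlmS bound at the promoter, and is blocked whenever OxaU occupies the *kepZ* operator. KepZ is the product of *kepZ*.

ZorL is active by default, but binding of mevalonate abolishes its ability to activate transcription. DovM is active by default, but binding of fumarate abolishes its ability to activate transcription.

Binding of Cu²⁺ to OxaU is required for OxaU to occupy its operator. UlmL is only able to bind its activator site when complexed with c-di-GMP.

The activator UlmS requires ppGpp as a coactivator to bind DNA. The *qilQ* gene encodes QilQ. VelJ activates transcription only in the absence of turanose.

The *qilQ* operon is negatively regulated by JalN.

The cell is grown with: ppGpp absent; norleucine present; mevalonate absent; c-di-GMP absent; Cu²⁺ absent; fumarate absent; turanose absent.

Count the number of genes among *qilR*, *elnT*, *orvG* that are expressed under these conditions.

Mevalonate is absent, so ZorL is active.
Cu²⁺ is absent, so OxaU is inactive.
ppGpp is absent, so UlmS is inactive.
Required activator UlmS is absent, so *kepZ* is not transcribed.
So KepZ is not produced.
No repressor is bound and ZorL is active, so *qilR* is transcribed.
→ *qilR* is ON.
Turanose is absent, so VelJ is active.
c-di-GMP is absent, so UlmL is inactive.
Activator VelJ is present, so *elnT* is transcribed.
→ *elnT* is ON.
Norleucine is present, so JalN is active.
With repressor JalN bound, *qilQ* is not transcribed.
So QilQ is not produced.
Fumarate is absent, so DovM is active.
Required activator QilQ is absent, so *orvG* is not transcribed.
→ *orvG* is OFF.
2 of the 3 genes are transcribed.

2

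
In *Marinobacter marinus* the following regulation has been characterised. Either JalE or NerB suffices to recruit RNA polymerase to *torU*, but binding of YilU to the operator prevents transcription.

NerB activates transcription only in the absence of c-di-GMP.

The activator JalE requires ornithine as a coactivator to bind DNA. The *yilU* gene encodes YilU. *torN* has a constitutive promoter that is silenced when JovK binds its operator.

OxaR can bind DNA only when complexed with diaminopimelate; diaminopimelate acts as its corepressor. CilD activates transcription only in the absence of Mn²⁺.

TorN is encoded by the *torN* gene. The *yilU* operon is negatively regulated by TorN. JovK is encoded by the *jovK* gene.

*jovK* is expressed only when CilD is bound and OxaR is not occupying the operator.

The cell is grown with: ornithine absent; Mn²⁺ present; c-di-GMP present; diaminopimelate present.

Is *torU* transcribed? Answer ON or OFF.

OFF

Ornithine is absent, so JalE is inactive.
Mn²⁺ is present, so CilD is inactive.
Diaminopimelate is present, so OxaR is active.
With repressor OxaR bound, *jovK* is not transcribed.
So JovK is not produced.
With no repressor bound, *torN* is transcribed.
So TorN is produced and active.
With repressor TorN bound, *yilU* is not transcribed.
So YilU is not produced.
c-di-GMP is present, so NerB is inactive.
No activator is available at the *torU* promoter, so *torU* is not transcribed.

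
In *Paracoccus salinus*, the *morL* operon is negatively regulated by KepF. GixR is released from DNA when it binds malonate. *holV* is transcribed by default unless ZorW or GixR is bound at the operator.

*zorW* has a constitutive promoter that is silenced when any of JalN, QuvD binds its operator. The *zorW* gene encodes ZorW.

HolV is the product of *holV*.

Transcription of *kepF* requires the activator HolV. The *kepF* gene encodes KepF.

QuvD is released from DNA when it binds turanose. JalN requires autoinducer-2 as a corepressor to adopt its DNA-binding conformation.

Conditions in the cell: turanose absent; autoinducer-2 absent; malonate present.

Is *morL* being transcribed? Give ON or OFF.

Autoinducer-2 is absent, so JalN is inactive.
Turanose is absent, so QuvD is active.
With repressor QuvD bound, *zorW* is not transcribed.
So ZorW is not produced.
Malonate is present, so GixR is inactive.
With no repressor bound, *holV* is transcribed.
So HolV is produced and active.
No repressor is bound and HolV is active, so *kepF* is transcribed.
So KepF is produced and active.
With repressor KepF bound, *morL* is not transcribed.

OFF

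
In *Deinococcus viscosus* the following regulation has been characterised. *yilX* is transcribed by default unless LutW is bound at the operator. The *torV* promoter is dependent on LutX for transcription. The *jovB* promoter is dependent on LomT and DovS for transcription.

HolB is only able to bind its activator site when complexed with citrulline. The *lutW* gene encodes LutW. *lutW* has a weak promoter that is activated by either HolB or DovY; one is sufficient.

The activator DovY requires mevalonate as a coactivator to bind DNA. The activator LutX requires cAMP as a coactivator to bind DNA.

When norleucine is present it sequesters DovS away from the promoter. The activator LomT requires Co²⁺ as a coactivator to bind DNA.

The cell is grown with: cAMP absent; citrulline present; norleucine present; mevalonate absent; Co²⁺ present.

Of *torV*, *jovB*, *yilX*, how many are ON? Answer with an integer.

0

cAMP is absent, so LutX is inactive.
Required activator LutX is absent, so *torV* is not transcribed.
→ *torV* is OFF.
Co²⁺ is present, so LomT is active.
Norleucine is present, so DovS is inactive.
Required activator DovS is absent, so *jovB* is not transcribed.
→ *jovB* is OFF.
Citrulline is present, so HolB is active.
Mevalonate is absent, so DovY is inactive.
Activator HolB is present, so *lutW* is transcribed.
So LutW is produced and active.
With repressor LutW bound, *yilX* is not transcribed.
→ *yilX* is OFF.
0 of the 3 genes are transcribed.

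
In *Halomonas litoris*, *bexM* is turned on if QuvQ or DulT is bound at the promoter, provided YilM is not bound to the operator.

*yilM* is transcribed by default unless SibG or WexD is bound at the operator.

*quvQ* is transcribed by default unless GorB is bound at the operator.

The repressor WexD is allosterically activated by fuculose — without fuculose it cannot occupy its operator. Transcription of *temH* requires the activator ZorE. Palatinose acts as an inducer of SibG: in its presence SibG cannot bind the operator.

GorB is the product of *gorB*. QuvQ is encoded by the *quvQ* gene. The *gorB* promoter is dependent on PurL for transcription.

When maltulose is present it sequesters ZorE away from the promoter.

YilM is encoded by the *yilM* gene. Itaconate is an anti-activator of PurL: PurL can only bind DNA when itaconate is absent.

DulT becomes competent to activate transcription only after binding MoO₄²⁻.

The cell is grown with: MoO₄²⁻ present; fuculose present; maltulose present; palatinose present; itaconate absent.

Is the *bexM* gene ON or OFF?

Itaconate is absent, so PurL is active.
No repressor is bound and PurL is active, so *gorB* is transcribed.
So GorB is produced and active.
With repressor GorB bound, *quvQ* is not transcribed.
So QuvQ is not produced.
MoO₄²⁻ is present, so DulT is active.
Palatinose is present, so SibG is inactive.
Fuculose is present, so WexD is active.
With repressor WexD bound, *yilM* is not transcribed.
So YilM is not produced.
Activator DulT is present, so *bexM* is transcribed.

ON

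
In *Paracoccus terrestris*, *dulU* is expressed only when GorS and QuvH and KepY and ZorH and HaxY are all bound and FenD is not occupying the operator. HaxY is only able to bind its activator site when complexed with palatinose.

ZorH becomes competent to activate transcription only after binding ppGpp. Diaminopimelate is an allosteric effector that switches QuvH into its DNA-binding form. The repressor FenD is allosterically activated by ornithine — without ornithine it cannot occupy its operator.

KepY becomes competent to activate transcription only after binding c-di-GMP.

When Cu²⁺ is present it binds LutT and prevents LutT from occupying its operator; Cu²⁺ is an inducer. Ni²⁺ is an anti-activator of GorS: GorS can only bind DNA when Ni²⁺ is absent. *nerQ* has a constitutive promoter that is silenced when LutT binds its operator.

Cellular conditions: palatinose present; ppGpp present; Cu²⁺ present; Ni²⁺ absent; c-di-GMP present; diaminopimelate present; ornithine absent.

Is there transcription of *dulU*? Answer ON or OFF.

ON

Ni²⁺ is absent, so GorS is active.
Diaminopimelate is present, so QuvH is active.
c-di-GMP is present, so KepY is active.
Ornithine is absent, so FenD is inactive.
ppGpp is present, so ZorH is active.
Palatinose is present, so HaxY is active.
No repressor is bound and GorS and QuvH and KepY and ZorH and HaxY are active, so *dulU* is transcribed.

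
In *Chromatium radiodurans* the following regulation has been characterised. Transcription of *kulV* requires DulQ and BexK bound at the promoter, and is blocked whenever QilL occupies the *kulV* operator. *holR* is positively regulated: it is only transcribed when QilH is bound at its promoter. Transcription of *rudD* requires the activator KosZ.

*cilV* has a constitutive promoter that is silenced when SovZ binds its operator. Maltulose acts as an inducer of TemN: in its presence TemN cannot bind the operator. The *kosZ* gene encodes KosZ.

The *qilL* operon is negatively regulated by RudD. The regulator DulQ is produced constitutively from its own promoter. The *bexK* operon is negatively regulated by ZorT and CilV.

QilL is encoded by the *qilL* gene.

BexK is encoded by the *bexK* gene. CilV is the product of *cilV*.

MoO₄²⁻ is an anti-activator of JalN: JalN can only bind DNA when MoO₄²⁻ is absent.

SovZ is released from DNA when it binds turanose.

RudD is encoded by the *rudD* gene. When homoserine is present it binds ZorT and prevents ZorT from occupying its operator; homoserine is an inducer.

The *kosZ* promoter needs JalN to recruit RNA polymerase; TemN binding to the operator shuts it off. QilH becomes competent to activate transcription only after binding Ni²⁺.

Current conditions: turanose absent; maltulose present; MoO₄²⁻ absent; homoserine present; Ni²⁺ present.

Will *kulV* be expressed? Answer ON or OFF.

DulQ is produced constitutively and is active.
MoO₄²⁻ is absent, so JalN is active.
Maltulose is present, so TemN is inactive.
No repressor is bound and JalN is active, so *kosZ* is transcribed.
So KosZ is produced and active.
No repressor is bound and KosZ is active, so *rudD* is transcribed.
So RudD is produced and active.
With repressor RudD bound, *qilL* is not transcribed.
So QilL is not produced.
Homoserine is present, so ZorT is inactive.
Turanose is absent, so SovZ is active.
With repressor SovZ bound, *cilV* is not transcribed.
So CilV is not produced.
With no repressor bound, *bexK* is transcribed.
So BexK is produced and active.
No repressor is bound and DulQ and BexK are active, so *kulV* is transcribed.

ON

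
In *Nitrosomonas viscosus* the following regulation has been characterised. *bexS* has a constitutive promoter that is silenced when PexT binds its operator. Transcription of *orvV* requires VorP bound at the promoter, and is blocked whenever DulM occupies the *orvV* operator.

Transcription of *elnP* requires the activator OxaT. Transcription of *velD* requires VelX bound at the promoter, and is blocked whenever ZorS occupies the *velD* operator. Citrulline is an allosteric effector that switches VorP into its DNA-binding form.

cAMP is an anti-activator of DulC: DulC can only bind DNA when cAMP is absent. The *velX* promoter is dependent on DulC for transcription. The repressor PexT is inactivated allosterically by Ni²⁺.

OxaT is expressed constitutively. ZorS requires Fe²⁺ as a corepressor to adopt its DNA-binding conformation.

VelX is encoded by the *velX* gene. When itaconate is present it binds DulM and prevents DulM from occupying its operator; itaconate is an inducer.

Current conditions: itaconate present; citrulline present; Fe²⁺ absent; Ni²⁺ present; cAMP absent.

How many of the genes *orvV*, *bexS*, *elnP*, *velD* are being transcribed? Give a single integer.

Itaconate is present, so DulM is inactive.
Citrulline is present, so VorP is active.
No repressor is bound and VorP is active, so *orvV* is transcribed.
→ *orvV* is ON.
Ni²⁺ is present, so PexT is inactive.
With no repressor bound, *bexS* is transcribed.
→ *bexS* is ON.
OxaT is produced constitutively and is active.
No repressor is bound and OxaT is active, so *elnP* is transcribed.
→ *elnP* is ON.
cAMP is absent, so DulC is active.
No repressor is bound and DulC is active, so *velX* is transcribed.
So VelX is produced and active.
Fe²⁺ is absent, so ZorS is inactive.
No repressor is bound and VelX is active, so *velD* is transcribed.
→ *velD* is ON.
4 of the 4 genes are transcribed.

4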